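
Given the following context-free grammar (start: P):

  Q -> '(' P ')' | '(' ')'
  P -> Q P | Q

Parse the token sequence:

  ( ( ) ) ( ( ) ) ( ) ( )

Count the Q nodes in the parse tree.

6

[P [Q ( [P [Q ( )]] )] [P [Q ( [P [Q ( )]] )] [P [Q ( )] [P [Q ( )]]]]]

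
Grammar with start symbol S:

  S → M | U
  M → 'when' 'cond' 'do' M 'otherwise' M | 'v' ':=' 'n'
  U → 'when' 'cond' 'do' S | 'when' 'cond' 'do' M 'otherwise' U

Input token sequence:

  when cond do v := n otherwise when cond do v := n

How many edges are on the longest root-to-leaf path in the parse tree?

[S [U when cond do [M v := n] otherwise [U when cond do [S [M v := n]]]]]

5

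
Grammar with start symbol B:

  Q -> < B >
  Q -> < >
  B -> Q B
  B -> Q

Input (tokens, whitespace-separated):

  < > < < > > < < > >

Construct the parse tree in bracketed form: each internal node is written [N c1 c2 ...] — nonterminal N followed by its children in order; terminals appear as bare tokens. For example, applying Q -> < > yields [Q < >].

[B [Q < >] [B [Q < [B [Q < >]] >] [B [Q < [B [Q < >]] >]]]]

B
Q B
< > B
< > Q B
< > < B > B
< > < Q > B
< > < < > > B
< > < < > > Q
< > < < > > < B >
< > < < > > < Q >
< > < < > > < < > >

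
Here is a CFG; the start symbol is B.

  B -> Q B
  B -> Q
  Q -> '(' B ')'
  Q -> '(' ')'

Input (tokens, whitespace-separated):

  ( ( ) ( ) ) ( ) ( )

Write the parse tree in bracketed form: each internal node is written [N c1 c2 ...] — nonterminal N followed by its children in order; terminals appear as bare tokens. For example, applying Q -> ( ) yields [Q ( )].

B
Q B
( B ) B
( Q B ) B
( ( ) B ) B
( ( ) Q ) B
( ( ) ( ) ) B
( ( ) ( ) ) Q B
( ( ) ( ) ) ( ) B
( ( ) ( ) ) ( ) Q
( ( ) ( ) ) ( ) ( )

[B [Q ( [B [Q ( )] [B [Q ( )]]] )] [B [Q ( )] [B [Q ( )]]]]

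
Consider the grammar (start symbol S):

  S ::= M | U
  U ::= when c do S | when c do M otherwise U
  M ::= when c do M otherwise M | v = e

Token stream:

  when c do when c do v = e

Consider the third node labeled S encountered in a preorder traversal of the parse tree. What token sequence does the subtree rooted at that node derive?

v = e

[S [U when c do [S [U when c do [S [M v = e]]]]]]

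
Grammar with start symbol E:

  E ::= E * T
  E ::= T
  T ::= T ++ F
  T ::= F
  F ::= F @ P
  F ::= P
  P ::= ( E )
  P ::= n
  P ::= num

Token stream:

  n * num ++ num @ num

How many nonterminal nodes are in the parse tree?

13

[E [E [T [F [P n]]]] * [T [T [F [P num]]] ++ [F [F [P num]] @ [P num]]]]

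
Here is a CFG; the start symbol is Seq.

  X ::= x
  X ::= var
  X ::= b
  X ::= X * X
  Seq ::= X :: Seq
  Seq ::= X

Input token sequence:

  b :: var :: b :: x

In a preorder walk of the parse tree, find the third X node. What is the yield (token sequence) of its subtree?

[Seq [X b] :: [Seq [X var] :: [Seq [X b] :: [Seq [X x]]]]]

b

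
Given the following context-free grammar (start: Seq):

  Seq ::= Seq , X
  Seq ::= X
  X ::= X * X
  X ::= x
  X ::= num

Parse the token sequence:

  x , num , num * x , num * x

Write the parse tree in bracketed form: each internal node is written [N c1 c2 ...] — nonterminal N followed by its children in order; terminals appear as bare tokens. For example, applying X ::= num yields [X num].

[Seq [Seq [Seq [Seq [X x]] , [X num]] , [X [X num] * [X x]]] , [X [X num] * [X x]]]

Seq
Seq , X
Seq , X , X
Seq , X , X , X
X , X , X , X
x , X , X , X
x , num , X , X
x , num , X * X , X
x , num , num * X , X
x , num , num * x , X
x , num , num * x , X * X
x , num , num * x , num * X
x , num , num * x , num * x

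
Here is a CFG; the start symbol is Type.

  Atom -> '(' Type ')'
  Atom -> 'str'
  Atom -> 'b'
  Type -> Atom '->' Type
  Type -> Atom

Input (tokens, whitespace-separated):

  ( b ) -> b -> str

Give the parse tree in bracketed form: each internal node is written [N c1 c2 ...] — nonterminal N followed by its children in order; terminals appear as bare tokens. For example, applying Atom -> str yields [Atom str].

Type
Atom -> Type
( Type ) -> Type
( Atom ) -> Type
( b ) -> Type
( b ) -> Atom -> Type
( b ) -> b -> Type
( b ) -> b -> Atom
( b ) -> b -> str

[Type [Atom ( [Type [Atom b]] )] -> [Type [Atom b] -> [Type [Atom str]]]]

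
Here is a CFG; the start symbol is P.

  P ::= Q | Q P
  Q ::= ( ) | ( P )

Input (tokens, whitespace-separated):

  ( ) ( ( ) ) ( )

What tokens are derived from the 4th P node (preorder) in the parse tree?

( )

[P [Q ( )] [P [Q ( [P [Q ( )]] )] [P [Q ( )]]]]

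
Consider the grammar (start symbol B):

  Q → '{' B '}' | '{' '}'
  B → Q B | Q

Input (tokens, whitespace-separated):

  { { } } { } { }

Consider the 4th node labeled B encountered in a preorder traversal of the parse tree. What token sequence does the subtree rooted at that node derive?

[B [Q { [B [Q { }]] }] [B [Q { }] [B [Q { }]]]]

{ }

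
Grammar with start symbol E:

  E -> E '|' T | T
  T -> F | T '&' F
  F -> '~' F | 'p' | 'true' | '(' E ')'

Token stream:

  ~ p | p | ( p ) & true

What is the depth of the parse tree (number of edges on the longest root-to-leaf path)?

7

[E [E [E [T [F ~ [F p]]]] | [T [F p]]] | [T [T [F ( [E [T [F p]]] )]] & [F true]]]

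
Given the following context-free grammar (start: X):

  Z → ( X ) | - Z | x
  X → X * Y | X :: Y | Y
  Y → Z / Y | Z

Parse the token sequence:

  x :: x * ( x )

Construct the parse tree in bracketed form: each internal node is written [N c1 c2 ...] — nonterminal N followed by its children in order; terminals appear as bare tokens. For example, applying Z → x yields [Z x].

[X [X [X [Y [Z x]]] :: [Y [Z x]]] * [Y [Z ( [X [Y [Z x]]] )]]]

X
X * Y
X :: Y * Y
Y :: Y * Y
Z :: Y * Y
x :: Y * Y
x :: Z * Y
x :: x * Y
x :: x * Z
x :: x * ( X )
x :: x * ( Y )
x :: x * ( Z )
x :: x * ( x )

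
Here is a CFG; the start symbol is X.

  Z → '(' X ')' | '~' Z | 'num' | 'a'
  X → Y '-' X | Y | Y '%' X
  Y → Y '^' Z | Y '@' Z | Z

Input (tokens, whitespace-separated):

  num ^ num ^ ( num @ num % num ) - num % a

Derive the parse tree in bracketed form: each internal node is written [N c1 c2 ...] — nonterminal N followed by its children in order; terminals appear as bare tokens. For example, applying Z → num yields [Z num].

X
Y - X
Y ^ Z - X
Y ^ Z ^ Z - X
Z ^ Z ^ Z - X
num ^ Z ^ Z - X
num ^ num ^ Z - X
num ^ num ^ ( X ) - X
num ^ num ^ ( Y % X ) - X
num ^ num ^ ( Y @ Z % X ) - X
num ^ num ^ ( Z @ Z % X ) - X
num ^ num ^ ( num @ Z % X ) - X
num ^ num ^ ( num @ num % X ) - X
num ^ num ^ ( num @ num % Y ) - X
num ^ num ^ ( num @ num % Z ) - X
num ^ num ^ ( num @ num % num ) - X
num ^ num ^ ( num @ num % num ) - Y % X
num ^ num ^ ( num @ num % num ) - Z % X
num ^ num ^ ( num @ num % num ) - num % X
num ^ num ^ ( num @ num % num ) - num % Y
num ^ num ^ ( num @ num % num ) - num % Z
num ^ num ^ ( num @ num % num ) - num % a

[X [Y [Y [Y [Z num]] ^ [Z num]] ^ [Z ( [X [Y [Y [Z num]] @ [Z num]] % [X [Y [Z num]]]] )]] - [X [Y [Z num]] % [X [Y [Z a]]]]]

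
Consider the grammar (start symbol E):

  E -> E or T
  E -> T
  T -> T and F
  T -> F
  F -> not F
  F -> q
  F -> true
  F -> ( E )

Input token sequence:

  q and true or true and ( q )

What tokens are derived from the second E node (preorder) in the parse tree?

q and true

[E [E [T [T [F q]] and [F true]]] or [T [T [F true]] and [F ( [E [T [F q]]] )]]]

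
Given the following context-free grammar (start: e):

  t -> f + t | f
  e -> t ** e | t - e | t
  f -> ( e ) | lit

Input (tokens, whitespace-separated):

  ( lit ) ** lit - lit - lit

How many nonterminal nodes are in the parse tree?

[e [t [f ( [e [t [f lit]]] )]] ** [e [t [f lit]] - [e [t [f lit]] - [e [t [f lit]]]]]]

15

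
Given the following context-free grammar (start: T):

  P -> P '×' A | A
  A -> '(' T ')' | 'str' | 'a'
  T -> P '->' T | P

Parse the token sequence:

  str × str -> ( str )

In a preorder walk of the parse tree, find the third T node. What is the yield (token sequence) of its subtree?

[T [P [P [A str]] × [A str]] -> [T [P [A ( [T [P [A str]]] )]]]]

str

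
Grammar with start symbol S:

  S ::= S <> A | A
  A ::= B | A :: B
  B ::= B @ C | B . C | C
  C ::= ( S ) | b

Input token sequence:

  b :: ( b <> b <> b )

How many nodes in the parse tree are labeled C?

[S [A [A [B [C b]]] :: [B [C ( [S [S [S [A [B [C b]]]] <> [A [B [C b]]]] <> [A [B [C b]]]] )]]]]

5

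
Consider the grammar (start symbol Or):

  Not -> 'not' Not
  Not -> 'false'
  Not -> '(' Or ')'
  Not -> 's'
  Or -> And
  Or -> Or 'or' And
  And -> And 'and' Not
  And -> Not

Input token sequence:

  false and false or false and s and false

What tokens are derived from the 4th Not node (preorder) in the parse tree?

s

[Or [Or [And [And [Not false]] and [Not false]]] or [And [And [And [Not false]] and [Not s]] and [Not false]]]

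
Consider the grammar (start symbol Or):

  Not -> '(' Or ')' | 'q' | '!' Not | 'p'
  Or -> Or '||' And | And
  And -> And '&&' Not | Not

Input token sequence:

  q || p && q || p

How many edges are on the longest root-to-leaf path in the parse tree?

5

[Or [Or [Or [And [Not q]]] || [And [And [Not p]] && [Not q]]] || [And [Not p]]]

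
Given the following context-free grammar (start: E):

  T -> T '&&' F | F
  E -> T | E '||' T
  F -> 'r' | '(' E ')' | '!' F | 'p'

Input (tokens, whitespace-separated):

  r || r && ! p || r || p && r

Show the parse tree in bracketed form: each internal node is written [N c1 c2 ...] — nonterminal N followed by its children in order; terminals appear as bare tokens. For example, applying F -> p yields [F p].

E
E || T
E || T || T
E || T || T || T
T || T || T || T
F || T || T || T
r || T || T || T
r || T && F || T || T
r || F && F || T || T
r || r && F || T || T
r || r && ! F || T || T
r || r && ! p || T || T
r || r && ! p || F || T
r || r && ! p || r || T
r || r && ! p || r || T && F
r || r && ! p || r || F && F
r || r && ! p || r || p && F
r || r && ! p || r || p && r

[E [E [E [E [T [F r]]] || [T [T [F r]] && [F ! [F p]]]] || [T [F r]]] || [T [T [F p]] && [F r]]]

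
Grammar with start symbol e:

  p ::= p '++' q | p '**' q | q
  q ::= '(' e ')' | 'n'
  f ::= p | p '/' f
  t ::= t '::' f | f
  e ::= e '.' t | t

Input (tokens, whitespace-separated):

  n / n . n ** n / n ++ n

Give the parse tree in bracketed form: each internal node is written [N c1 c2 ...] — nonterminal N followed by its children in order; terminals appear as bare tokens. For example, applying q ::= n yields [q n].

e
e . t
t . t
f . t
p / f . t
q / f . t
n / f . t
n / p . t
n / q . t
n / n . t
n / n . f
n / n . p / f
n / n . p ** q / f
n / n . q ** q / f
n / n . n ** q / f
n / n . n ** n / f
n / n . n ** n / p
n / n . n ** n / p ++ q
n / n . n ** n / q ++ q
n / n . n ** n / n ++ q
n / n . n ** n / n ++ n

[e [e [t [f [p [q n]] / [f [p [q n]]]]]] . [t [f [p [p [q n]] ** [q n]] / [f [p [p [q n]] ++ [q n]]]]]]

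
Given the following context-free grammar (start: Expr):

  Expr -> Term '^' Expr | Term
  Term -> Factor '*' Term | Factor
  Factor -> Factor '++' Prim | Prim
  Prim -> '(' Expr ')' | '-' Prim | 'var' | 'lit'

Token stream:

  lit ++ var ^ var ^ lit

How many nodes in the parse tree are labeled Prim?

4

[Expr [Term [Factor [Factor [Prim lit]] ++ [Prim var]]] ^ [Expr [Term [Factor [Prim var]]] ^ [Expr [Term [Factor [Prim lit]]]]]]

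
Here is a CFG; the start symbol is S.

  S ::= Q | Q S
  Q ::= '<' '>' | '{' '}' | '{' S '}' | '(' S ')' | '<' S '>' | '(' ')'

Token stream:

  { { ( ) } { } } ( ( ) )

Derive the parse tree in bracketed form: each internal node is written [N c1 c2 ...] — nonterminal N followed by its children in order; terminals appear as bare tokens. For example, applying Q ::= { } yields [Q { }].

S
Q S
{ S } S
{ Q S } S
{ { S } S } S
{ { Q } S } S
{ { ( ) } S } S
{ { ( ) } Q } S
{ { ( ) } { } } S
{ { ( ) } { } } Q
{ { ( ) } { } } ( S )
{ { ( ) } { } } ( Q )
{ { ( ) } { } } ( ( ) )

[S [Q { [S [Q { [S [Q ( )]] }] [S [Q { }]]] }] [S [Q ( [S [Q ( )]] )]]]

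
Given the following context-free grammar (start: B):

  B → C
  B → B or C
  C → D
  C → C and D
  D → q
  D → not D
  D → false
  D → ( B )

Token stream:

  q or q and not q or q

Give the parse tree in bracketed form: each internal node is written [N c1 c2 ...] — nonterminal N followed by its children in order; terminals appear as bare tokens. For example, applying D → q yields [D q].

[B [B [B [C [D q]]] or [C [C [D q]] and [D not [D q]]]] or [C [D q]]]

B
B or C
B or C or C
C or C or C
D or C or C
q or C or C
q or C and D or C
q or D and D or C
q or q and D or C
q or q and not D or C
q or q and not q or C
q or q and not q or D
q or q and not q or q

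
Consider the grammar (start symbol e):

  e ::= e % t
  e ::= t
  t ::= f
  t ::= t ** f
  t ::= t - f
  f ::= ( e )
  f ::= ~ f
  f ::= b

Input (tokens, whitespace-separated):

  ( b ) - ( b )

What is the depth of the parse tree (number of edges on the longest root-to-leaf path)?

[e [t [t [f ( [e [t [f b]]] )]] - [f ( [e [t [f b]]] )]]]

7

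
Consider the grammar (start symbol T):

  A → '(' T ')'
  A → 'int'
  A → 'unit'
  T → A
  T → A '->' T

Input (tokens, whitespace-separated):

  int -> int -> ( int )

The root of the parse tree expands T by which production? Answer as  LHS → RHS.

T → A '->' T

[T [A int] -> [T [A int] -> [T [A ( [T [A int]] )]]]]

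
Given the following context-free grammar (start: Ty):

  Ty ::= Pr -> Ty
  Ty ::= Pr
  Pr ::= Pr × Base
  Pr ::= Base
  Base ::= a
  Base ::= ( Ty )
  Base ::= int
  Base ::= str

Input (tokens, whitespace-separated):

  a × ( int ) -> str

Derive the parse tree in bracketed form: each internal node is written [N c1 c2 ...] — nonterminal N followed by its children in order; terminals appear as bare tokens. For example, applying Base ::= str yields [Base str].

[Ty [Pr [Pr [Base a]] × [Base ( [Ty [Pr [Base int]]] )]] -> [Ty [Pr [Base str]]]]

Ty
Pr -> Ty
Pr × Base -> Ty
Base × Base -> Ty
a × Base -> Ty
a × ( Ty ) -> Ty
a × ( Pr ) -> Ty
a × ( Base ) -> Ty
a × ( int ) -> Ty
a × ( int ) -> Pr
a × ( int ) -> Base
a × ( int ) -> str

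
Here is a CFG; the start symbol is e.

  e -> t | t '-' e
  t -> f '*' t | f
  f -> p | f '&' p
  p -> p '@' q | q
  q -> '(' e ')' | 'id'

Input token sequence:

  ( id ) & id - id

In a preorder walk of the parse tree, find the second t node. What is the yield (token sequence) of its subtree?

[e [t [f [f [p [q ( [e [t [f [p [q id]]]]] )]]] & [p [q id]]]] - [e [t [f [p [q id]]]]]]

id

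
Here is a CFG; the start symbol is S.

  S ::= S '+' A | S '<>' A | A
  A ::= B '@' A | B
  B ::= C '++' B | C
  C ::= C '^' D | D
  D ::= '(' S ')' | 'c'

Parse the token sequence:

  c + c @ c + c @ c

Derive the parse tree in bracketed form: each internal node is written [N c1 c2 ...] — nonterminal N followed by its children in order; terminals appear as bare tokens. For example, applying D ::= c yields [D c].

S
S + A
S + A + A
A + A + A
B + A + A
C + A + A
D + A + A
c + A + A
c + B @ A + A
c + C @ A + A
c + D @ A + A
c + c @ A + A
c + c @ B + A
c + c @ C + A
c + c @ D + A
c + c @ c + A
c + c @ c + B @ A
c + c @ c + C @ A
c + c @ c + D @ A
c + c @ c + c @ A
c + c @ c + c @ B
c + c @ c + c @ C
c + c @ c + c @ D
c + c @ c + c @ c

[S [S [S [A [B [C [D c]]]]] + [A [B [C [D c]]] @ [A [B [C [D c]]]]]] + [A [B [C [D c]]] @ [A [B [C [D c]]]]]]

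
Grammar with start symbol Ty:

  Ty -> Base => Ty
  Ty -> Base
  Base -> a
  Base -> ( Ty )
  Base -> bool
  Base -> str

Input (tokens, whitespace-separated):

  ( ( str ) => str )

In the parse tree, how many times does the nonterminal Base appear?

4

[Ty [Base ( [Ty [Base ( [Ty [Base str]] )] => [Ty [Base str]]] )]]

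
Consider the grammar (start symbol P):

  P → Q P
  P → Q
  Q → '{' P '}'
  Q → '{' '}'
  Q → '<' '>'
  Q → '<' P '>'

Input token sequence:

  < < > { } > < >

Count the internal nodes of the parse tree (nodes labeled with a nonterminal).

[P [Q < [P [Q < >] [P [Q { }]]] >] [P [Q < >]]]

8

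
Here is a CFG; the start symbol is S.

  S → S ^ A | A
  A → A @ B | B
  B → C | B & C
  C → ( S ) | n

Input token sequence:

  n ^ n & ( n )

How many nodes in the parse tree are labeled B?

4

[S [S [A [B [C n]]]] ^ [A [B [B [C n]] & [C ( [S [A [B [C n]]]] )]]]]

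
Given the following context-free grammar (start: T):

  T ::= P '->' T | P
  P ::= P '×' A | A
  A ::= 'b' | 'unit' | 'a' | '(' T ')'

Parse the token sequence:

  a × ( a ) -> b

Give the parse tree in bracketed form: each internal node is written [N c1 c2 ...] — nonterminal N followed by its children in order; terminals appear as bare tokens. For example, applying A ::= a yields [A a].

T
P -> T
P × A -> T
A × A -> T
a × A -> T
a × ( T ) -> T
a × ( P ) -> T
a × ( A ) -> T
a × ( a ) -> T
a × ( a ) -> P
a × ( a ) -> A
a × ( a ) -> b

[T [P [P [A a]] × [A ( [T [P [A a]]] )]] -> [T [P [A b]]]]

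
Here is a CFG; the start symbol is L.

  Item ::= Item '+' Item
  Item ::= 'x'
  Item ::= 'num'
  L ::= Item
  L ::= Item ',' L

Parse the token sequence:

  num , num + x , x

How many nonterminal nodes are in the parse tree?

[L [Item num] , [L [Item [Item num] + [Item x]] , [L [Item x]]]]

8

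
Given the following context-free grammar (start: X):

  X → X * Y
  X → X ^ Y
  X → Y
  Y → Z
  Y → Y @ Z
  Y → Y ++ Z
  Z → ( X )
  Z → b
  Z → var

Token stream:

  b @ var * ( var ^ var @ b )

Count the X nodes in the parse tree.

4

[X [X [Y [Y [Z b]] @ [Z var]]] * [Y [Z ( [X [X [Y [Z var]]] ^ [Y [Y [Z var]] @ [Z b]]] )]]]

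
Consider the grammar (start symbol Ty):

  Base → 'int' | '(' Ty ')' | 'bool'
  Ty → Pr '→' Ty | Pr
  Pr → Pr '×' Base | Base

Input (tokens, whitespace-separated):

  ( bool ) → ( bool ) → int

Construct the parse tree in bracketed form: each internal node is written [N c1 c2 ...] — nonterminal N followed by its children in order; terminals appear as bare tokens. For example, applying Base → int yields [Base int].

Ty
Pr → Ty
Base → Ty
( Ty ) → Ty
( Pr ) → Ty
( Base ) → Ty
( bool ) → Ty
( bool ) → Pr → Ty
( bool ) → Base → Ty
( bool ) → ( Ty ) → Ty
( bool ) → ( Pr ) → Ty
( bool ) → ( Base ) → Ty
( bool ) → ( bool ) → Ty
( bool ) → ( bool ) → Pr
( bool ) → ( bool ) → Base
( bool ) → ( bool ) → int

[Ty [Pr [Base ( [Ty [Pr [Base bool]]] )]] → [Ty [Pr [Base ( [Ty [Pr [Base bool]]] )]] → [Ty [Pr [Base int]]]]]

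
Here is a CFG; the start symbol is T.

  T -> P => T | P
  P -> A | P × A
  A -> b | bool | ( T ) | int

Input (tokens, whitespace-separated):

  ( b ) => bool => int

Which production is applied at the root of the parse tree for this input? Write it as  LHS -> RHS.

[T [P [A ( [T [P [A b]]] )]] => [T [P [A bool]] => [T [P [A int]]]]]

T -> P => T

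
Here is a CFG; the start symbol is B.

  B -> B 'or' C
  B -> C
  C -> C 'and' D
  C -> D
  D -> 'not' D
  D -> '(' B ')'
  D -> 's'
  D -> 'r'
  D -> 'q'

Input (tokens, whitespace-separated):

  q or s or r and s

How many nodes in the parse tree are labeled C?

[B [B [B [C [D q]]] or [C [D s]]] or [C [C [D r]] and [D s]]]

4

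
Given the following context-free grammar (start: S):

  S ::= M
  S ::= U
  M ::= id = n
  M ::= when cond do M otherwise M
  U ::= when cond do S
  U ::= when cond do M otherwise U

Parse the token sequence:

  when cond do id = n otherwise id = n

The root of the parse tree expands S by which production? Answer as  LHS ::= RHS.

[S [M when cond do [M id = n] otherwise [M id = n]]]

S ::= M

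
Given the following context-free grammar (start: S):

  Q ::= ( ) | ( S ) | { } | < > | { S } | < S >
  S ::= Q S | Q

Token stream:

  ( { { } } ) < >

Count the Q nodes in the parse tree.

[S [Q ( [S [Q { [S [Q { }]] }]] )] [S [Q < >]]]

4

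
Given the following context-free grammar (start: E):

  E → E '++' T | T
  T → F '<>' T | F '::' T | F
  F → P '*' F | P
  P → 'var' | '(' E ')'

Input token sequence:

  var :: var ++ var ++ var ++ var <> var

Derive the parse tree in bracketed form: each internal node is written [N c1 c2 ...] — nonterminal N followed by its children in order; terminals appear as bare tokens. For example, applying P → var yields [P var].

[E [E [E [E [T [F [P var]] :: [T [F [P var]]]]] ++ [T [F [P var]]]] ++ [T [F [P var]]]] ++ [T [F [P var]] <> [T [F [P var]]]]]

E
E ++ T
E ++ T ++ T
E ++ T ++ T ++ T
T ++ T ++ T ++ T
F :: T ++ T ++ T ++ T
P :: T ++ T ++ T ++ T
var :: T ++ T ++ T ++ T
var :: F ++ T ++ T ++ T
var :: P ++ T ++ T ++ T
var :: var ++ T ++ T ++ T
var :: var ++ F ++ T ++ T
var :: var ++ P ++ T ++ T
var :: var ++ var ++ T ++ T
var :: var ++ var ++ F ++ T
var :: var ++ var ++ P ++ T
var :: var ++ var ++ var ++ T
var :: var ++ var ++ var ++ F <> T
var :: var ++ var ++ var ++ P <> T
var :: var ++ var ++ var ++ var <> T
var :: var ++ var ++ var ++ var <> F
var :: var ++ var ++ var ++ var <> P
var :: var ++ var ++ var ++ var <> var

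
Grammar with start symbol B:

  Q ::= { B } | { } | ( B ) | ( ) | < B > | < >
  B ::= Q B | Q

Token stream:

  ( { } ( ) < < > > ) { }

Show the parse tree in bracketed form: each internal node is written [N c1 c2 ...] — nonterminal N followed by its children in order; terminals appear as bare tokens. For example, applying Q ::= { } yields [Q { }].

[B [Q ( [B [Q { }] [B [Q ( )] [B [Q < [B [Q < >]] >]]]] )] [B [Q { }]]]

B
Q B
( B ) B
( Q B ) B
( { } B ) B
( { } Q B ) B
( { } ( ) B ) B
( { } ( ) Q ) B
( { } ( ) < B > ) B
( { } ( ) < Q > ) B
( { } ( ) < < > > ) B
( { } ( ) < < > > ) Q
( { } ( ) < < > > ) { }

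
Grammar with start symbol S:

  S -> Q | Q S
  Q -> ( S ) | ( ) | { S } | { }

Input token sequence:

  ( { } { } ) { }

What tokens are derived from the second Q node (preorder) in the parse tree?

{ }

[S [Q ( [S [Q { }] [S [Q { }]]] )] [S [Q { }]]]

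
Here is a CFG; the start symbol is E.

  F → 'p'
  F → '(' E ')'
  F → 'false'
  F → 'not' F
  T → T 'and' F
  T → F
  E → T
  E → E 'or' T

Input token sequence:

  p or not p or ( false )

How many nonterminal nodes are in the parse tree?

13

[E [E [E [T [F p]]] or [T [F not [F p]]]] or [T [F ( [E [T [F false]]] )]]]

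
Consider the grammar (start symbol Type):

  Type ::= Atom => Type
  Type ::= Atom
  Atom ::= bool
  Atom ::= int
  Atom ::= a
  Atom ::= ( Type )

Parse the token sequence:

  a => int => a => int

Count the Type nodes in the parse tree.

4

[Type [Atom a] => [Type [Atom int] => [Type [Atom a] => [Type [Atom int]]]]]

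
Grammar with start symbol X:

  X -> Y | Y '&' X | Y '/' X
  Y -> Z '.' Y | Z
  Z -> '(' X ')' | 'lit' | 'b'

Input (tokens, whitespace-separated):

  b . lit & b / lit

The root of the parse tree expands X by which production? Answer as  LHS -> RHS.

X -> Y '&' X

[X [Y [Z b] . [Y [Z lit]]] & [X [Y [Z b]] / [X [Y [Z lit]]]]]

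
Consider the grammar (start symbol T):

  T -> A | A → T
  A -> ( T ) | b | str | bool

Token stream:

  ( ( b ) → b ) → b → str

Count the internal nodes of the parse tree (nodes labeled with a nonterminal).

12

[T [A ( [T [A ( [T [A b]] )] → [T [A b]]] )] → [T [A b] → [T [A str]]]]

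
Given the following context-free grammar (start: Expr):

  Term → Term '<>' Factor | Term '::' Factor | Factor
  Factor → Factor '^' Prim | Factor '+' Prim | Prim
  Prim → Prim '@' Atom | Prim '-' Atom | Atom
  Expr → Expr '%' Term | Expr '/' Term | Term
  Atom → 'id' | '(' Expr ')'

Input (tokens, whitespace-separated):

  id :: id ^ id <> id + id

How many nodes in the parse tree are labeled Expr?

[Expr [Term [Term [Term [Factor [Prim [Atom id]]]] :: [Factor [Factor [Prim [Atom id]]] ^ [Prim [Atom id]]]] <> [Factor [Factor [Prim [Atom id]]] + [Prim [Atom id]]]]]

1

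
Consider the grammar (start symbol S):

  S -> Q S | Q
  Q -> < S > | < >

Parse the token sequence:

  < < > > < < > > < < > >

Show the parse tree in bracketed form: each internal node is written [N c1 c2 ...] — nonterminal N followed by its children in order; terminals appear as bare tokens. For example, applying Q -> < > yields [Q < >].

[S [Q < [S [Q < >]] >] [S [Q < [S [Q < >]] >] [S [Q < [S [Q < >]] >]]]]

S
Q S
< S > S
< Q > S
< < > > S
< < > > Q S
< < > > < S > S
< < > > < Q > S
< < > > < < > > S
< < > > < < > > Q
< < > > < < > > < S >
< < > > < < > > < Q >
< < > > < < > > < < > >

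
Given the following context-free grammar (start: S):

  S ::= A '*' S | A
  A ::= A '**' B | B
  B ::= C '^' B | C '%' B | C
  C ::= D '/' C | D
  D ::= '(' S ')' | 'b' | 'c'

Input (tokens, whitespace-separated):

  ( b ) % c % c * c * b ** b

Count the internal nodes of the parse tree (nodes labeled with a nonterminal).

30

[S [A [B [C [D ( [S [A [B [C [D b]]]]] )]] % [B [C [D c]] % [B [C [D c]]]]]] * [S [A [B [C [D c]]]] * [S [A [A [B [C [D b]]]] ** [B [C [D b]]]]]]]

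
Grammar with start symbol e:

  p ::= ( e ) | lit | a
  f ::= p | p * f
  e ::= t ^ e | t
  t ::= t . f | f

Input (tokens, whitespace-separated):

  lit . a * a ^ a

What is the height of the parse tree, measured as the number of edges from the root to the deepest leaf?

[e [t [t [f [p lit]]] . [f [p a] * [f [p a]]]] ^ [e [t [f [p a]]]]]

5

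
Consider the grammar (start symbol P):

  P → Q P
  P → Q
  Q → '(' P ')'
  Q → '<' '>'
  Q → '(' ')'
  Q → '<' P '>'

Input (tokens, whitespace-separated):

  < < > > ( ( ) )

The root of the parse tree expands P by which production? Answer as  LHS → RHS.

[P [Q < [P [Q < >]] >] [P [Q ( [P [Q ( )]] )]]]

P → Q P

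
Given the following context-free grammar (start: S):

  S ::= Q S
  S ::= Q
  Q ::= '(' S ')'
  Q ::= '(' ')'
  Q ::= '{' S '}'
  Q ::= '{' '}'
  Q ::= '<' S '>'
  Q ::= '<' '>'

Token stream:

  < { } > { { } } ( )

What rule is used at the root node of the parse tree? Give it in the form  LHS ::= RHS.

S ::= Q S

[S [Q < [S [Q { }]] >] [S [Q { [S [Q { }]] }] [S [Q ( )]]]]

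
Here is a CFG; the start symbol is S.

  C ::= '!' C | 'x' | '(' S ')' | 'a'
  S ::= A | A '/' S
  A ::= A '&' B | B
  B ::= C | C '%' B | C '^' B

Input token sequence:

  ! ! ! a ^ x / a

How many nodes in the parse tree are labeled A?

2

[S [A [B [C ! [C ! [C ! [C a]]]] ^ [B [C x]]]] / [S [A [B [C a]]]]]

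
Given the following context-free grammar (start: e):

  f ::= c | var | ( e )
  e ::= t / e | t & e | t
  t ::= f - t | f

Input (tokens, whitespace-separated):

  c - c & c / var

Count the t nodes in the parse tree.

[e [t [f c] - [t [f c]]] & [e [t [f c]] / [e [t [f var]]]]]

4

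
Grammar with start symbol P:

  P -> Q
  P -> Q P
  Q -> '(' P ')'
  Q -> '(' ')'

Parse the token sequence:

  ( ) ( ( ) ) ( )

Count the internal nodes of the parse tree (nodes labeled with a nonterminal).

[P [Q ( )] [P [Q ( [P [Q ( )]] )] [P [Q ( )]]]]

8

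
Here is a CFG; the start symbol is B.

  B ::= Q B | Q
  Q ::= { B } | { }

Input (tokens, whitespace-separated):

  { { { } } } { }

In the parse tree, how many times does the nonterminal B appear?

4

[B [Q { [B [Q { [B [Q { }]] }]] }] [B [Q { }]]]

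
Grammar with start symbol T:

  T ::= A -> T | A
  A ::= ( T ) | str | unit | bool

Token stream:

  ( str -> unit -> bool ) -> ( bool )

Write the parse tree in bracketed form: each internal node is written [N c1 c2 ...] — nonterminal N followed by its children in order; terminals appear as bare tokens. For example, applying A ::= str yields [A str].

[T [A ( [T [A str] -> [T [A unit] -> [T [A bool]]]] )] -> [T [A ( [T [A bool]] )]]]

T
A -> T
( T ) -> T
( A -> T ) -> T
( str -> T ) -> T
( str -> A -> T ) -> T
( str -> unit -> T ) -> T
( str -> unit -> A ) -> T
( str -> unit -> bool ) -> T
( str -> unit -> bool ) -> A
( str -> unit -> bool ) -> ( T )
( str -> unit -> bool ) -> ( A )
( str -> unit -> bool ) -> ( bool )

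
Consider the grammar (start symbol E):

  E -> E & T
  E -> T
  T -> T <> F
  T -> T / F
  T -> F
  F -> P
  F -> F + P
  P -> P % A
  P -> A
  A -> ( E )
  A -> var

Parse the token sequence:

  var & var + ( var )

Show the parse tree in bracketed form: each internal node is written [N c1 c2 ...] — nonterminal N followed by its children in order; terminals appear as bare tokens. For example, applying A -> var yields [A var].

[E [E [T [F [P [A var]]]]] & [T [F [F [P [A var]]] + [P [A ( [E [T [F [P [A var]]]]] )]]]]]

E
E & T
T & T
F & T
P & T
A & T
var & T
var & F
var & F + P
var & P + P
var & A + P
var & var + P
var & var + A
var & var + ( E )
var & var + ( T )
var & var + ( F )
var & var + ( P )
var & var + ( A )
var & var + ( var )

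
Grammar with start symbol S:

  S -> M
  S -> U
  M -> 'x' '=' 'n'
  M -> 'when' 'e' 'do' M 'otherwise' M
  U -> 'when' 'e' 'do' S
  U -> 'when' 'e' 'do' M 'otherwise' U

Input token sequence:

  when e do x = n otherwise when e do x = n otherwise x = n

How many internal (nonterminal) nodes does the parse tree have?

[S [M when e do [M x = n] otherwise [M when e do [M x = n] otherwise [M x = n]]]]

6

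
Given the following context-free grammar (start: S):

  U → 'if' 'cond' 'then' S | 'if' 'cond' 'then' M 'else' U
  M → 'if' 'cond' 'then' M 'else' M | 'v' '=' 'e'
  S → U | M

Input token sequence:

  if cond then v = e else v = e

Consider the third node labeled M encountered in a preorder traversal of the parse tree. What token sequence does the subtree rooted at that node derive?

v = e

[S [M if cond then [M v = e] else [M v = e]]]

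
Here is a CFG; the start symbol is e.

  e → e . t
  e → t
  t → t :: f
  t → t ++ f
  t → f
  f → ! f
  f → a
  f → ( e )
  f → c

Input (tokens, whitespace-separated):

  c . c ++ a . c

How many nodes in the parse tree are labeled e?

3

[e [e [e [t [f c]]] . [t [t [f c]] ++ [f a]]] . [t [f c]]]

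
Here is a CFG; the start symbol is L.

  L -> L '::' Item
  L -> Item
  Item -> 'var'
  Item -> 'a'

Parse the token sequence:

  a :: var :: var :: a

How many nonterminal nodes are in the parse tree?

8

[L [L [L [L [Item a]] :: [Item var]] :: [Item var]] :: [Item a]]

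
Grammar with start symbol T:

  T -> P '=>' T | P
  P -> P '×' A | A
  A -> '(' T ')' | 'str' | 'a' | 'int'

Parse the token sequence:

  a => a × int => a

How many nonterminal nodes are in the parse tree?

11

[T [P [A a]] => [T [P [P [A a]] × [A int]] => [T [P [A a]]]]]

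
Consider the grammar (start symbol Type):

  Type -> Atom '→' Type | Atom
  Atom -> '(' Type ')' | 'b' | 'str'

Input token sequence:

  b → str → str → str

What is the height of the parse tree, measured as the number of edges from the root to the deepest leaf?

[Type [Atom b] → [Type [Atom str] → [Type [Atom str] → [Type [Atom str]]]]]

5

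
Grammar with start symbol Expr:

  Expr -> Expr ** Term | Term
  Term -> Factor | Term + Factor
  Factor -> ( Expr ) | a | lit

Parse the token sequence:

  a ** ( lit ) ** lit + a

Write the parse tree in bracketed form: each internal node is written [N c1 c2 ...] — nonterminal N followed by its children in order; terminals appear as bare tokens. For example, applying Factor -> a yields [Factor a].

Expr
Expr ** Term
Expr ** Term ** Term
Term ** Term ** Term
Factor ** Term ** Term
a ** Term ** Term
a ** Factor ** Term
a ** ( Expr ) ** Term
a ** ( Term ) ** Term
a ** ( Factor ) ** Term
a ** ( lit ) ** Term
a ** ( lit ) ** Term + Factor
a ** ( lit ) ** Factor + Factor
a ** ( lit ) ** lit + Factor
a ** ( lit ) ** lit + a

[Expr [Expr [Expr [Term [Factor a]]] ** [Term [Factor ( [Expr [Term [Factor lit]]] )]]] ** [Term [Term [Factor lit]] + [Factor a]]]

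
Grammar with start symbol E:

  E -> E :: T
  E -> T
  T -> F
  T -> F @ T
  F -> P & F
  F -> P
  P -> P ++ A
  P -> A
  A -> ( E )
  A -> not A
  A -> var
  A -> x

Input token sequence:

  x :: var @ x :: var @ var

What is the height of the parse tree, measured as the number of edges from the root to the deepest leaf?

[E [E [E [T [F [P [A x]]]]] :: [T [F [P [A var]]] @ [T [F [P [A x]]]]]] :: [T [F [P [A var]]] @ [T [F [P [A var]]]]]]

7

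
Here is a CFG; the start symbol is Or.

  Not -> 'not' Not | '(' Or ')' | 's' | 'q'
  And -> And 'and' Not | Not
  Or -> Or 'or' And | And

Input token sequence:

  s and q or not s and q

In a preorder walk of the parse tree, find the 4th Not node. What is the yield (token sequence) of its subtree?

s

[Or [Or [And [And [Not s]] and [Not q]]] or [And [And [Not not [Not s]]] and [Not q]]]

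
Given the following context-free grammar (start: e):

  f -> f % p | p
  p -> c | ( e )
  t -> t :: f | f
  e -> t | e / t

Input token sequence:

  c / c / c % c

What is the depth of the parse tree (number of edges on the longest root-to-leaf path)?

[e [e [e [t [f [p c]]]] / [t [f [p c]]]] / [t [f [f [p c]] % [p c]]]]

6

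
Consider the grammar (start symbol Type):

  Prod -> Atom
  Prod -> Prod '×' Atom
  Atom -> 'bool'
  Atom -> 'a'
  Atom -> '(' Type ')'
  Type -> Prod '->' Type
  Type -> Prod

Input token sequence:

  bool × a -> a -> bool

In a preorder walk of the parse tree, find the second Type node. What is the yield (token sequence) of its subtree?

[Type [Prod [Prod [Atom bool]] × [Atom a]] -> [Type [Prod [Atom a]] -> [Type [Prod [Atom bool]]]]]

a -> bool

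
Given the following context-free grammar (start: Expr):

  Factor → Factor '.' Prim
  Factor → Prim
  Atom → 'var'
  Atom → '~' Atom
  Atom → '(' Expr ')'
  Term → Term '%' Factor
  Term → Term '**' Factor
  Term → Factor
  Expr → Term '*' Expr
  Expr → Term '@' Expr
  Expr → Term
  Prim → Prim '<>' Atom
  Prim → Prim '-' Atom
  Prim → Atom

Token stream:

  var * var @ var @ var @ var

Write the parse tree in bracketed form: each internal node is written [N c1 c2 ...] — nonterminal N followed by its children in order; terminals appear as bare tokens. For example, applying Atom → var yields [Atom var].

[Expr [Term [Factor [Prim [Atom var]]]] * [Expr [Term [Factor [Prim [Atom var]]]] @ [Expr [Term [Factor [Prim [Atom var]]]] @ [Expr [Term [Factor [Prim [Atom var]]]] @ [Expr [Term [Factor [Prim [Atom var]]]]]]]]]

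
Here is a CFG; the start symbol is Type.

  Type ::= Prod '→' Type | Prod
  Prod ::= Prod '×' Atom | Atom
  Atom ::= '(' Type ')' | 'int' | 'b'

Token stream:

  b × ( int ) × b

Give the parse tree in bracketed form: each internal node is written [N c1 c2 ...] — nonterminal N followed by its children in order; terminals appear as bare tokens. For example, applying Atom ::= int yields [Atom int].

[Type [Prod [Prod [Prod [Atom b]] × [Atom ( [Type [Prod [Atom int]]] )]] × [Atom b]]]

Type
Prod
Prod × Atom
Prod × Atom × Atom
Atom × Atom × Atom
b × Atom × Atom
b × ( Type ) × Atom
b × ( Prod ) × Atom
b × ( Atom ) × Atom
b × ( int ) × Atom
b × ( int ) × b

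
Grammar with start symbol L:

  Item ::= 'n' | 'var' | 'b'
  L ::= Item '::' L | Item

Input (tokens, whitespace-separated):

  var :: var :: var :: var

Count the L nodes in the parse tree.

[L [Item var] :: [L [Item var] :: [L [Item var] :: [L [Item var]]]]]

4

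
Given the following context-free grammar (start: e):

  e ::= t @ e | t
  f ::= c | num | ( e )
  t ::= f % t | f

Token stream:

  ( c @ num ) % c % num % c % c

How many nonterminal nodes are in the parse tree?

17

[e [t [f ( [e [t [f c]] @ [e [t [f num]]]] )] % [t [f c] % [t [f num] % [t [f c] % [t [f c]]]]]]]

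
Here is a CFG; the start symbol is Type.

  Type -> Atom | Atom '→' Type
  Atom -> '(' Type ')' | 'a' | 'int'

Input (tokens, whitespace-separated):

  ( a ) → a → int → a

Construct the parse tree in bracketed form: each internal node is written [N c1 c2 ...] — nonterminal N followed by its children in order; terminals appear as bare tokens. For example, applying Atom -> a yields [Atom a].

Type
Atom → Type
( Type ) → Type
( Atom ) → Type
( a ) → Type
( a ) → Atom → Type
( a ) → a → Type
( a ) → a → Atom → Type
( a ) → a → int → Type
( a ) → a → int → Atom
( a ) → a → int → a

[Type [Atom ( [Type [Atom a]] )] → [Type [Atom a] → [Type [Atom int] → [Type [Atom a]]]]]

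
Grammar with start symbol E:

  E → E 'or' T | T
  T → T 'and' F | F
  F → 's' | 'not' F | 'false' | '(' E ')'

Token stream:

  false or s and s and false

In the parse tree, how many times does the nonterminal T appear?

4

[E [E [T [F false]]] or [T [T [T [F s]] and [F s]] and [F false]]]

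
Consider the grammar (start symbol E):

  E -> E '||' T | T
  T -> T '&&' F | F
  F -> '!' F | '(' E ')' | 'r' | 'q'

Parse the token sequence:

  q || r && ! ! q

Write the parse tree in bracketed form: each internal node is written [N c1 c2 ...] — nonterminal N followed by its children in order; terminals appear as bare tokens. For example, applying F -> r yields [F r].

[E [E [T [F q]]] || [T [T [F r]] && [F ! [F ! [F q]]]]]

E
E || T
T || T
F || T
q || T
q || T && F
q || F && F
q || r && F
q || r && ! F
q || r && ! ! F
q || r && ! ! q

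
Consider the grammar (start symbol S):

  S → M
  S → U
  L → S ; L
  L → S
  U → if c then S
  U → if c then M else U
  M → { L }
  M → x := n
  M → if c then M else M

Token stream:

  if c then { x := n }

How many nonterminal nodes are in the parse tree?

[S [U if c then [S [M { [L [S [M x := n]]] }]]]]

7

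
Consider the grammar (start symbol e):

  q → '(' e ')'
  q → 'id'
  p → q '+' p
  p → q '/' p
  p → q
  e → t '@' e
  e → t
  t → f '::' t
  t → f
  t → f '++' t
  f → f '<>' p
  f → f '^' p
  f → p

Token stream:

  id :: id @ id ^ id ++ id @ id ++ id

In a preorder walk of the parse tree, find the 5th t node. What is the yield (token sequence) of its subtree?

id ++ id

[e [t [f [p [q id]]] :: [t [f [p [q id]]]]] @ [e [t [f [f [p [q id]]] ^ [p [q id]]] ++ [t [f [p [q id]]]]] @ [e [t [f [p [q id]]] ++ [t [f [p [q id]]]]]]]]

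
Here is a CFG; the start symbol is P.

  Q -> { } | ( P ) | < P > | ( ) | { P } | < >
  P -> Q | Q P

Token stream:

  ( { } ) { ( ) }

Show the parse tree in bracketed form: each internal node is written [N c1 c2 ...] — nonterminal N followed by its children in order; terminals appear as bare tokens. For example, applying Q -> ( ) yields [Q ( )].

P
Q P
( P ) P
( Q ) P
( { } ) P
( { } ) Q
( { } ) { P }
( { } ) { Q }
( { } ) { ( ) }

[P [Q ( [P [Q { }]] )] [P [Q { [P [Q ( )]] }]]]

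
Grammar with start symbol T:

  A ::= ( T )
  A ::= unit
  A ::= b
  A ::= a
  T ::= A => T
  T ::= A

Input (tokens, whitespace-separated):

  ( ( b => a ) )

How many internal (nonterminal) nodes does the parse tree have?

[T [A ( [T [A ( [T [A b] => [T [A a]]] )]] )]]

8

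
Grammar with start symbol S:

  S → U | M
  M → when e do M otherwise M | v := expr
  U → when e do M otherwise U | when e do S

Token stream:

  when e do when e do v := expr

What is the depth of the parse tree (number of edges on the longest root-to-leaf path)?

6

[S [U when e do [S [U when e do [S [M v := expr]]]]]]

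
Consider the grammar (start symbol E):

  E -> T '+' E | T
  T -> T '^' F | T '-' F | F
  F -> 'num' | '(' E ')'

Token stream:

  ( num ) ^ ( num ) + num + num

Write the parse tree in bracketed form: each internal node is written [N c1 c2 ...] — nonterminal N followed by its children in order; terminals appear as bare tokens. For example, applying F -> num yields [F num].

[E [T [T [F ( [E [T [F num]]] )]] ^ [F ( [E [T [F num]]] )]] + [E [T [F num]] + [E [T [F num]]]]]

E
T + E
T ^ F + E
F ^ F + E
( E ) ^ F + E
( T ) ^ F + E
( F ) ^ F + E
( num ) ^ F + E
( num ) ^ ( E ) + E
( num ) ^ ( T ) + E
( num ) ^ ( F ) + E
( num ) ^ ( num ) + E
( num ) ^ ( num ) + T + E
( num ) ^ ( num ) + F + E
( num ) ^ ( num ) + num + E
( num ) ^ ( num ) + num + T
( num ) ^ ( num ) + num + F
( num ) ^ ( num ) + num + num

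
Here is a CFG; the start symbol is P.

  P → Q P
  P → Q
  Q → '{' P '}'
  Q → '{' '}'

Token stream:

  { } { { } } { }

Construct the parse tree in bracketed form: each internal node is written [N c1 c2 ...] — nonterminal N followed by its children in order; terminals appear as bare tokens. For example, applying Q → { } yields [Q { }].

[P [Q { }] [P [Q { [P [Q { }]] }] [P [Q { }]]]]

P
Q P
{ } P
{ } Q P
{ } { P } P
{ } { Q } P
{ } { { } } P
{ } { { } } Q
{ } { { } } { }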